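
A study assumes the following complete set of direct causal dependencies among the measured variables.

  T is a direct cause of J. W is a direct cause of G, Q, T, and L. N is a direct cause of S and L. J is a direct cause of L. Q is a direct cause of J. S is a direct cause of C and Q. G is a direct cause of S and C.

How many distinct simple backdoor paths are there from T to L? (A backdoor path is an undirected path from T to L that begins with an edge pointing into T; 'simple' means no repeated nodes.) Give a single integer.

A backdoor path from T to L is any simple undirected path whose first edge points into T (i.e. leaves T via a parent).
Parents of T: {W}.
Enumerating:
  P1: T <- W -> G -> S <- N -> L
  P2: T <- W -> G -> S -> Q -> J -> L
  P3: T <- W -> G -> C <- S <- N -> L
  P4: T <- W -> G -> C <- S -> Q -> J -> L
  P5: T <- W -> Q <- S <- N -> L
  P6: T <- W -> Q -> J -> L
  P7: T <- W -> L
That exhausts the simple backdoor paths. Count: 7.

7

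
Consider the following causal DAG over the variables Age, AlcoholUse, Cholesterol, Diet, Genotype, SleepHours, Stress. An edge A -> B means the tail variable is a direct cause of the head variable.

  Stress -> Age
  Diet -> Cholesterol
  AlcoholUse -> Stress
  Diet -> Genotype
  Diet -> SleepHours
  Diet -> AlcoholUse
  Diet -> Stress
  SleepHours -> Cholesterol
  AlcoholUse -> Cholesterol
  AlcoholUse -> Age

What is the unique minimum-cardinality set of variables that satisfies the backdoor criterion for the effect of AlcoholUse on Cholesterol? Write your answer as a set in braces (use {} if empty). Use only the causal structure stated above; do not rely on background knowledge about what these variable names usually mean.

Variables eligible for adjustment (non-descendants of AlcoholUse, excluding AlcoholUse and Cholesterol): {Diet, Genotype, SleepHours}.
Backdoor paths from AlcoholUse to Cholesterol:
  P1: AlcoholUse <- Diet -> SleepHours -> Cholesterol
  P2: AlcoholUse <- Diet -> Cholesterol
The empty set is not sufficient: P1 (AlcoholUse <- Diet -> SleepHours -> Cholesterol) has no collider blocking it and no conditioned non-collider, so it is open.
Try {Diet}:
  P1: blocked at fork node Diet ∈ conditioning set.
  P2: blocked at fork node Diet ∈ conditioning set.
{Diet} contains no descendant of AlcoholUse and blocks every backdoor path.
No other singleton works — e.g. {Genotype} leaves P1 open — so {Diet} is the unique smallest valid adjustment set.

{Diet}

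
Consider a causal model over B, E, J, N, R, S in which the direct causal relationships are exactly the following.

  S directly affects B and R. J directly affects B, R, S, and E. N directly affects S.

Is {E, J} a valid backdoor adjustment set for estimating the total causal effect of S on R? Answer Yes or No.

Yes

Backdoor paths from S to R (paths whose first edge points into S):
  P1: S <- J -> R
Condition 1 (no descendant of S in the set): holds — descendants of S are {B, R}; none are in {E, J}.
Condition 2 (every backdoor path blocked by {E, J}):
  P1: blocked at fork node J ∈ conditioning set.
{E, J} satisfies the backdoor criterion.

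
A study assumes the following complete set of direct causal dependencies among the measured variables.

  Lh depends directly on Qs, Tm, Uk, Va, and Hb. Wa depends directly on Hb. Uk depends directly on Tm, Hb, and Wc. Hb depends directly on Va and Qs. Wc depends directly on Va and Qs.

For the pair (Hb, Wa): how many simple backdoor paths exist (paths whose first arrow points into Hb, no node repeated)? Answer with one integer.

0

A backdoor path from Hb to Wa is any simple undirected path whose first edge points into Hb (i.e. leaves Hb via a parent).
Parents of Hb: {Qs, Va}.
No simple path from any parent of Hb reaches Wa without revisiting Hb, so there are no backdoor paths.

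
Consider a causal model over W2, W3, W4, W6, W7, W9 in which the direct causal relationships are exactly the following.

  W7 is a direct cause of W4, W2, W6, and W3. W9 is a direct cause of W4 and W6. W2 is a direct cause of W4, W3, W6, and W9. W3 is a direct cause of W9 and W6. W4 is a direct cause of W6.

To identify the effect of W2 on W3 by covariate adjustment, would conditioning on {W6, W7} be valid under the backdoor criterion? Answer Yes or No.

Backdoor paths from W2 to W3 (paths whose first edge points into W2):
  P1: W2 <- W7 -> W3
  P2: W2 <- W7 -> W4 <- W9 <- W3
  P3: W2 <- W7 -> W4 <- W9 -> W6 <- W3
  P4: W2 <- W7 -> W4 -> W6 <- W3
  P5: W2 <- W7 -> W4 -> W6 <- W9 <- W3
  P6: W2 <- W7 -> W6 <- W3
  P7: W2 <- W7 -> W6 <- W9 <- W3
  P8: W2 <- W7 -> W6 <- W4 <- W9 <- W3
Condition 1 (no descendant of W2 in the set): FAILS — W6 is a descendant of W2.
Condition 2 (every backdoor path blocked by {W6, W7}):
  P1: blocked at fork node W7 ∈ conditioning set.
  P2: blocked at fork node W7 ∈ conditioning set.
  P3: blocked at fork node W7 ∈ conditioning set.
  P4: blocked at fork node W7 ∈ conditioning set.
  P5: blocked at fork node W7 ∈ conditioning set.
  P6: blocked at fork node W7 ∈ conditioning set.
  P7: blocked at fork node W7 ∈ conditioning set.
  P8: blocked at fork node W7 ∈ conditioning set.
{W6, W7} does not satisfy the backdoor criterion.

No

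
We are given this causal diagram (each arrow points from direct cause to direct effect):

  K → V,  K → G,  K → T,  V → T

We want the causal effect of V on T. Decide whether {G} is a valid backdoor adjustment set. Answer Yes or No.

Backdoor paths from V to T (paths whose first edge points into V):
  P1: V <- K -> T
Condition 1 (no descendant of V in the set): holds — descendants of V are {T}; none are in {G}.
Condition 2 (every backdoor path blocked by {G}):
  P1: open — no interior node is in the conditioning set.
{G} does not satisfy the backdoor criterion.

No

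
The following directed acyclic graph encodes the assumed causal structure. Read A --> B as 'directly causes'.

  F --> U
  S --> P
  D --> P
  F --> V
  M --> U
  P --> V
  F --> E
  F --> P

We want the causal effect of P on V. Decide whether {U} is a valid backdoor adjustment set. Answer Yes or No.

Backdoor paths from P to V (paths whose first edge points into P):
  P1: P <- F -> V
Condition 1 (no descendant of P in the set): holds — descendants of P are {V}; none are in {U}.
Condition 2 (every backdoor path blocked by {U}):
  P1: open — no interior node is in the conditioning set.
{U} does not satisfy the backdoor criterion.

No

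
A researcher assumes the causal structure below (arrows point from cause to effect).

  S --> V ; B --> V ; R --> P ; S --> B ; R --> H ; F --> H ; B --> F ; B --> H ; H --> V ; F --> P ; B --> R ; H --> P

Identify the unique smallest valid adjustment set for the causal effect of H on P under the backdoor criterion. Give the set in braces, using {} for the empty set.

Variables eligible for adjustment (non-descendants of H, excluding H and P): {B, F, R, S}.
Backdoor paths from H to P:
  P1: H <- B -> R -> P
  P2: H <- B -> F -> P
  P3: H <- R <- B -> F -> P
  P4: H <- R -> P
  P5: H <- F <- B -> R -> P
  P6: H <- F -> P
The empty set is not sufficient: P1 (H <- B -> R -> P) has no collider blocking it and no conditioned non-collider, so it is open.
Try {F, R}:
  P1: blocked at chain node R ∈ conditioning set.
  P2: blocked at chain node F ∈ conditioning set.
  P3: blocked at chain node R ∈ conditioning set.
  P4: blocked at fork node R ∈ conditioning set.
  P5: blocked at chain node F ∈ conditioning set.
  P6: blocked at fork node F ∈ conditioning set.
{F, R} contains no descendant of H and blocks every backdoor path.
Every element of {F, R} is needed (dropping F leaves P2 open; dropping R leaves P1 open), so no proper subset is valid.
Among all size-2 subsets of the eligible variables, only {F, R} blocks every backdoor path, so it is the unique smallest valid adjustment set.

{F, R}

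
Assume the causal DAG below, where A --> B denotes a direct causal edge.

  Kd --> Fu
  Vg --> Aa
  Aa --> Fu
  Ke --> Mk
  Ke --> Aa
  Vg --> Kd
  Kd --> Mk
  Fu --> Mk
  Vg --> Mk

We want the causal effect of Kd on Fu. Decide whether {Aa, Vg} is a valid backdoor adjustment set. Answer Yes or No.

Backdoor paths from Kd to Fu (paths whose first edge points into Kd):
  P1: Kd <- Vg -> Aa <- Ke -> Mk <- Fu
  P2: Kd <- Vg -> Aa -> Fu
  P3: Kd <- Vg -> Mk <- Ke -> Aa -> Fu
  P4: Kd <- Vg -> Mk <- Fu
Condition 1 (no descendant of Kd in the set): holds — descendants of Kd are {Fu, Mk}; none are in {Aa, Vg}.
Condition 2 (every backdoor path blocked by {Aa, Vg}):
  P1: blocked at fork node Vg ∈ conditioning set.
  P2: blocked at fork node Vg ∈ conditioning set.
  P3: blocked at fork node Vg ∈ conditioning set.
  P4: blocked at fork node Vg ∈ conditioning set.
{Aa, Vg} satisfies the backdoor criterion.

Yes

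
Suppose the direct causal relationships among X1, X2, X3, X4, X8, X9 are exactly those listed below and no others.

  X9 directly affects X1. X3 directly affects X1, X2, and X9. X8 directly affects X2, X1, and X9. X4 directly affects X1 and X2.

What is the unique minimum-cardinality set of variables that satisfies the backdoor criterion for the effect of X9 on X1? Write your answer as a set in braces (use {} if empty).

Variables eligible for adjustment (non-descendants of X9, excluding X9 and X1): {X2, X3, X4, X8}.
Backdoor paths from X9 to X1:
  P1: X9 <- X3 -> X2 <- X4 -> X1
  P2: X9 <- X3 -> X2 <- X8 -> X1
  P3: X9 <- X3 -> X1
  P4: X9 <- X8 -> X2 <- X4 -> X1
  P5: X9 <- X8 -> X2 <- X3 -> X1
  P6: X9 <- X8 -> X1
The empty set is not sufficient: P3 (X9 <- X3 -> X1) has no collider blocking it and no conditioned non-collider, so it is open.
Try {X3, X8}:
  P1: blocked at fork node X3 ∈ conditioning set.
  P2: blocked at fork node X3 ∈ conditioning set.
  P3: blocked at fork node X3 ∈ conditioning set.
  P4: blocked at fork node X8 ∈ conditioning set.
  P5: blocked at fork node X8 ∈ conditioning set.
  P6: blocked at fork node X8 ∈ conditioning set.
{X3, X8} contains no descendant of X9 and blocks every backdoor path.
Every element of {X3, X8} is needed (dropping X3 leaves P3 open; dropping X8 leaves P6 open), so no proper subset is valid.
Among all size-2 subsets of the eligible variables, only {X3, X8} blocks every backdoor path, so it is the unique smallest valid adjustment set.

{X3, X8}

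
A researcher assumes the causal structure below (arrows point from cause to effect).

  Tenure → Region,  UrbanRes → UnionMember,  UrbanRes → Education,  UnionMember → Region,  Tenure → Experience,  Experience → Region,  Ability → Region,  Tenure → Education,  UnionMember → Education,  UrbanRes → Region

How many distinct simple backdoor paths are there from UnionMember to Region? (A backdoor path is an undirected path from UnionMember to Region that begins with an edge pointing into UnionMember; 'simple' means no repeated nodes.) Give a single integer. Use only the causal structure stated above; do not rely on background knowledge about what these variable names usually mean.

3

A backdoor path from UnionMember to Region is any simple undirected path whose first edge points into UnionMember (i.e. leaves UnionMember via a parent).
Parents of UnionMember: {UrbanRes}.
Enumerating:
  P1: UnionMember <- UrbanRes -> Region
  P2: UnionMember <- UrbanRes -> Education <- Tenure -> Experience -> Region
  P3: UnionMember <- UrbanRes -> Education <- Tenure -> Region
That exhausts the simple backdoor paths. Count: 3.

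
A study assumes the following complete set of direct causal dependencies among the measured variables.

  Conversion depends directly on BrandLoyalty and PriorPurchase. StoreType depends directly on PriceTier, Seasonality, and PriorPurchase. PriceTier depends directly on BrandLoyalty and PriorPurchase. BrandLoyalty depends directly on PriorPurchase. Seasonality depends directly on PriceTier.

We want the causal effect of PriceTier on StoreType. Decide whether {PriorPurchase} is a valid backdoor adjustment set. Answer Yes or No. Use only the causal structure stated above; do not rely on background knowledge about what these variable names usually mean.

Yes

Backdoor paths from PriceTier to StoreType (paths whose first edge points into PriceTier):
  P1: PriceTier <- PriorPurchase -> StoreType
  P2: PriceTier <- BrandLoyalty <- PriorPurchase -> StoreType
  P3: PriceTier <- BrandLoyalty -> Conversion <- PriorPurchase -> StoreType
Condition 1 (no descendant of PriceTier in the set): holds — descendants of PriceTier are {Seasonality, StoreType}; none are in {PriorPurchase}.
Condition 2 (every backdoor path blocked by {PriorPurchase}):
  P1: blocked at fork node PriorPurchase ∈ conditioning set.
  P2: blocked at fork node PriorPurchase ∈ conditioning set.
  P3: blocked at collider Conversion (neither it nor any descendant is in the conditioning set).
{PriorPurchase} satisfies the backdoor criterion.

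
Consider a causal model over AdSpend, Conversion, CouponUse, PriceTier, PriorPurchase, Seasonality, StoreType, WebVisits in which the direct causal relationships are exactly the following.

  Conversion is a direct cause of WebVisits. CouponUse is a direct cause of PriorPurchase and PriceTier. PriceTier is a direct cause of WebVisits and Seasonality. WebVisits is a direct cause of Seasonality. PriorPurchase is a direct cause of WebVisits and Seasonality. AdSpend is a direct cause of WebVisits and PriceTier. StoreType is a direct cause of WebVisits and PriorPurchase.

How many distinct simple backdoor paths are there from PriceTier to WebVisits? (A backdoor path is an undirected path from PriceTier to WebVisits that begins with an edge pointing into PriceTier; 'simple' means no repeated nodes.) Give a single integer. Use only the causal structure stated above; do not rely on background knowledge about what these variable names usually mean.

A backdoor path from PriceTier to WebVisits is any simple undirected path whose first edge points into PriceTier (i.e. leaves PriceTier via a parent).
Parents of PriceTier: {AdSpend, CouponUse}.
Enumerating:
  P1: PriceTier <- AdSpend -> WebVisits
  P2: PriceTier <- CouponUse -> PriorPurchase <- StoreType -> WebVisits
  P3: PriceTier <- CouponUse -> PriorPurchase -> WebVisits
  P4: PriceTier <- CouponUse -> PriorPurchase -> Seasonality <- WebVisits
That exhausts the simple backdoor paths. Count: 4.

4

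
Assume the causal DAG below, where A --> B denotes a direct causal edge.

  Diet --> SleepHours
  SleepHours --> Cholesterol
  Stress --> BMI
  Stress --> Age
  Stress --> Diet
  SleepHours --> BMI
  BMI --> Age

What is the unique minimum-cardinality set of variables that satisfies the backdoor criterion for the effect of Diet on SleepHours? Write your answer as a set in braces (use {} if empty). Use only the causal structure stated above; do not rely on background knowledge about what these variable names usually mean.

{}

Variables eligible for adjustment (non-descendants of Diet, excluding Diet and SleepHours): {Stress}.
Backdoor paths from Diet to SleepHours:
  P1: Diet <- Stress -> BMI <- SleepHours
  P2: Diet <- Stress -> Age <- BMI <- SleepHours
Each backdoor path contains an unconditioned collider, so every path is already blocked with the empty conditioning set:
  P1: blocked at collider BMI (neither it nor any descendant is in the conditioning set).
  P2: blocked at collider Age (neither it nor any descendant is in the conditioning set).
The empty set is therefore the unique smallest valid set.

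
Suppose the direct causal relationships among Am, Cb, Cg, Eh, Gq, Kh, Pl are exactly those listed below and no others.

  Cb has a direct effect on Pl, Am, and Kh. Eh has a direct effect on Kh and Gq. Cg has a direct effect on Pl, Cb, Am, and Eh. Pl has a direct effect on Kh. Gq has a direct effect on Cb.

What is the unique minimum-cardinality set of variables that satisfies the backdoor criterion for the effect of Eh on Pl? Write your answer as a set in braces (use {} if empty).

Variables eligible for adjustment (non-descendants of Eh, excluding Eh and Pl): {Cg}.
Backdoor paths from Eh to Pl:
  P1: Eh <- Cg -> Cb -> Pl
  P2: Eh <- Cg -> Cb -> Kh <- Pl
  P3: Eh <- Cg -> Pl
  P4: Eh <- Cg -> Am <- Cb -> Pl
  P5: Eh <- Cg -> Am <- Cb -> Kh <- Pl
The empty set is not sufficient: P1 (Eh <- Cg -> Cb -> Pl) has no collider blocking it and no conditioned non-collider, so it is open.
Try {Cg}:
  P1: blocked at fork node Cg ∈ conditioning set.
  P2: blocked at fork node Cg ∈ conditioning set.
  P3: blocked at fork node Cg ∈ conditioning set.
  P4: blocked at fork node Cg ∈ conditioning set.
  P5: blocked at fork node Cg ∈ conditioning set.
{Cg} contains no descendant of Eh and blocks every backdoor path.
{Cg} is the unique smallest valid adjustment set.

{Cg}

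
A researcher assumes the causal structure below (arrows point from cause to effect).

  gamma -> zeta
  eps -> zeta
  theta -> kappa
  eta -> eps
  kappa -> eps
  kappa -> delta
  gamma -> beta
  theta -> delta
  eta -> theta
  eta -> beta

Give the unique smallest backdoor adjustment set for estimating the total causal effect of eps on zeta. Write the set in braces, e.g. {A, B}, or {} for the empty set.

Variables eligible for adjustment (non-descendants of eps, excluding eps and zeta): {beta, delta, eta, gamma, kappa, theta}.
Backdoor paths from eps to zeta:
  P1: eps <- eta -> beta <- gamma -> zeta
  P2: eps <- kappa <- theta <- eta -> beta <- gamma -> zeta
  P3: eps <- kappa -> delta <- theta <- eta -> beta <- gamma -> zeta
Each backdoor path contains an unconditioned collider, so every path is already blocked with the empty conditioning set:
  P1: blocked at collider beta (neither it nor any descendant is in the conditioning set).
  P2: blocked at collider beta (neither it nor any descendant is in the conditioning set).
  P3: blocked at collider delta (neither it nor any descendant is in the conditioning set).
The empty set is therefore the unique smallest valid set.

{}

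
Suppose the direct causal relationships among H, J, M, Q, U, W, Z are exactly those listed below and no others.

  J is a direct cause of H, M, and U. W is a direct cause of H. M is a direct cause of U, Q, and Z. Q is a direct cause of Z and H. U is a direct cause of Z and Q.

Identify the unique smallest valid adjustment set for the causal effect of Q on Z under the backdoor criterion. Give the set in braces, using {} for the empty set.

Variables eligible for adjustment (non-descendants of Q, excluding Q and Z): {J, M, U, W}.
Backdoor paths from Q to Z:
  P1: Q <- M <- J -> U -> Z
  P2: Q <- M -> U -> Z
  P3: Q <- M -> Z
  P4: Q <- U <- J -> M -> Z
  P5: Q <- U <- M -> Z
  P6: Q <- U -> Z
The empty set is not sufficient: P1 (Q <- M <- J -> U -> Z) has no collider blocking it and no conditioned non-collider, so it is open.
Try {M, U}:
  P1: blocked at chain node M ∈ conditioning set.
  P2: blocked at fork node M ∈ conditioning set.
  P3: blocked at fork node M ∈ conditioning set.
  P4: blocked at chain node U ∈ conditioning set.
  P5: blocked at chain node U ∈ conditioning set.
  P6: blocked at fork node U ∈ conditioning set.
{M, U} contains no descendant of Q and blocks every backdoor path.
Every element of {M, U} is needed (dropping M leaves P3 open; dropping U leaves P6 open), so no proper subset is valid.
Among all size-2 subsets of the eligible variables, only {M, U} blocks every backdoor path, so it is the unique smallest valid adjustment set.

{M, U}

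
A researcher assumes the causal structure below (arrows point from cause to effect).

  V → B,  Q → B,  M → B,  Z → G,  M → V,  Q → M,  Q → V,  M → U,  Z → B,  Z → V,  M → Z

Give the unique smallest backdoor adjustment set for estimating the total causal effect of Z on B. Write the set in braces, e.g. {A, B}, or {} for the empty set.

{M}

Variables eligible for adjustment (non-descendants of Z, excluding Z and B): {M, Q, U}.
Backdoor paths from Z to B:
  P1: Z <- M <- Q -> V -> B
  P2: Z <- M <- Q -> B
  P3: Z <- M -> V <- Q -> B
  P4: Z <- M -> V -> B
  P5: Z <- M -> B
The empty set is not sufficient: P1 (Z <- M <- Q -> V -> B) has no collider blocking it and no conditioned non-collider, so it is open.
Try {M}:
  P1: blocked at chain node M ∈ conditioning set.
  P2: blocked at chain node M ∈ conditioning set.
  P3: blocked at fork node M ∈ conditioning set.
  P4: blocked at fork node M ∈ conditioning set.
  P5: blocked at fork node M ∈ conditioning set.
{M} contains no descendant of Z and blocks every backdoor path.
No other singleton works — e.g. {Q} leaves P4 open — so {M} is the unique smallest valid adjustment set.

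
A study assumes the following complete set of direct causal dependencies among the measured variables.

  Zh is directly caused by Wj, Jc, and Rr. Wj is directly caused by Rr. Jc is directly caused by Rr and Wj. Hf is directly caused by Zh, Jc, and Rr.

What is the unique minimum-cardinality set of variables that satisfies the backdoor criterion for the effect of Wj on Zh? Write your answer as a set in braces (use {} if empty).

Variables eligible for adjustment (non-descendants of Wj, excluding Wj and Zh): {Rr}.
Backdoor paths from Wj to Zh:
  P1: Wj <- Rr -> Jc -> Zh
  P2: Wj <- Rr -> Jc -> Hf <- Zh
  P3: Wj <- Rr -> Zh
  P4: Wj <- Rr -> Hf <- Jc -> Zh
  P5: Wj <- Rr -> Hf <- Zh
The empty set is not sufficient: P1 (Wj <- Rr -> Jc -> Zh) has no collider blocking it and no conditioned non-collider, so it is open.
Try {Rr}:
  P1: blocked at fork node Rr ∈ conditioning set.
  P2: blocked at fork node Rr ∈ conditioning set.
  P3: blocked at fork node Rr ∈ conditioning set.
  P4: blocked at fork node Rr ∈ conditioning set.
  P5: blocked at fork node Rr ∈ conditioning set.
{Rr} contains no descendant of Wj and blocks every backdoor path.
{Rr} is the unique smallest valid adjustment set.

{Rr}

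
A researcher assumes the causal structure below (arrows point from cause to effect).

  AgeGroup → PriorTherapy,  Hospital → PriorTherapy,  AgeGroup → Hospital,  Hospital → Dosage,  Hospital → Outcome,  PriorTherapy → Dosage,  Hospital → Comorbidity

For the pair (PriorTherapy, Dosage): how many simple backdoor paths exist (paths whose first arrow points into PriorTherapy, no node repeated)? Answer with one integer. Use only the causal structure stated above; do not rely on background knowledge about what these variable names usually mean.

A backdoor path from PriorTherapy to Dosage is any simple undirected path whose first edge points into PriorTherapy (i.e. leaves PriorTherapy via a parent).
Parents of PriorTherapy: {AgeGroup, Hospital}.
Enumerating:
  P1: PriorTherapy <- AgeGroup -> Hospital -> Dosage
  P2: PriorTherapy <- Hospital -> Dosage
That exhausts the simple backdoor paths. Count: 2.

2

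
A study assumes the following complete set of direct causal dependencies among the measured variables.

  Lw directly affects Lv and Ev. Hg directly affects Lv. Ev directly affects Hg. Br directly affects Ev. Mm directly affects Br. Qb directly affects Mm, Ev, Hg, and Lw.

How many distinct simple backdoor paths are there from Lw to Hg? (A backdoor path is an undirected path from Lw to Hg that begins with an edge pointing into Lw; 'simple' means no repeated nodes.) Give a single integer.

A backdoor path from Lw to Hg is any simple undirected path whose first edge points into Lw (i.e. leaves Lw via a parent).
Parents of Lw: {Qb}.
Enumerating:
  P1: Lw <- Qb -> Mm -> Br -> Ev -> Hg
  P2: Lw <- Qb -> Ev -> Hg
  P3: Lw <- Qb -> Hg
That exhausts the simple backdoor paths. Count: 3.

3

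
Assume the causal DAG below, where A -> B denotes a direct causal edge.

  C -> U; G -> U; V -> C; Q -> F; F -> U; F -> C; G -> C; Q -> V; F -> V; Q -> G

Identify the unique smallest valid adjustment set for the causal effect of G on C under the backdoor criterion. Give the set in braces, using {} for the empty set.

{Q}

Variables eligible for adjustment (non-descendants of G, excluding G and C): {F, Q, V}.
Backdoor paths from G to C:
  P1: G <- Q -> F -> V -> C
  P2: G <- Q -> F -> C
  P3: G <- Q -> F -> U <- C
  P4: G <- Q -> V <- F -> C
  P5: G <- Q -> V <- F -> U <- C
  P6: G <- Q -> V -> C
The empty set is not sufficient: P1 (G <- Q -> F -> V -> C) has no collider blocking it and no conditioned non-collider, so it is open.
Try {Q}:
  P1: blocked at fork node Q ∈ conditioning set.
  P2: blocked at fork node Q ∈ conditioning set.
  P3: blocked at fork node Q ∈ conditioning set.
  P4: blocked at fork node Q ∈ conditioning set.
  P5: blocked at fork node Q ∈ conditioning set.
  P6: blocked at fork node Q ∈ conditioning set.
{Q} contains no descendant of G and blocks every backdoor path.
No other singleton works — e.g. {F} leaves P6 open — so {Q} is the unique smallest valid adjustment set.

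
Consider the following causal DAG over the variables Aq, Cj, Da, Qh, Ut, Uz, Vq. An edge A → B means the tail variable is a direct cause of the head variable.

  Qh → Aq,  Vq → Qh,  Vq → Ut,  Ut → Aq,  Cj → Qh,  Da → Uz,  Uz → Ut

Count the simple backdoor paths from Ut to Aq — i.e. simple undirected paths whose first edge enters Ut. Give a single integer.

1

A backdoor path from Ut to Aq is any simple undirected path whose first edge points into Ut (i.e. leaves Ut via a parent).
Parents of Ut: {Uz, Vq}.
Enumerating:
  P1: Ut <- Vq -> Qh -> Aq
That exhausts the simple backdoor paths. Count: 1.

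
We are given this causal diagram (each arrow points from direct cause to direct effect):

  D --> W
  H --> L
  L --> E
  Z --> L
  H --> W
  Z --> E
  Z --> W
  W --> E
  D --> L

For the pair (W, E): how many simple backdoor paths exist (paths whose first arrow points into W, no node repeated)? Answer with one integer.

6

A backdoor path from W to E is any simple undirected path whose first edge points into W (i.e. leaves W via a parent).
Parents of W: {D, H, Z}.
Enumerating:
  P1: W <- H -> L <- Z -> E
  P2: W <- H -> L -> E
  P3: W <- Z -> L -> E
  P4: W <- Z -> E
  P5: W <- D -> L <- Z -> E
  P6: W <- D -> L -> E
That exhausts the simple backdoor paths. Count: 6.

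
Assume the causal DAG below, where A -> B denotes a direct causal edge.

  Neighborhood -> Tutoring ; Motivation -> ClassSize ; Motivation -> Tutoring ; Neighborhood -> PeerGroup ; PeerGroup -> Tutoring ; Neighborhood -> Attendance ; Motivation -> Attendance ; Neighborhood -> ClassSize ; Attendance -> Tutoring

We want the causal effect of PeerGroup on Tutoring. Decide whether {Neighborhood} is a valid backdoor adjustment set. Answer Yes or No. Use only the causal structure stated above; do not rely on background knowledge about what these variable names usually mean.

Backdoor paths from PeerGroup to Tutoring (paths whose first edge points into PeerGroup):
  P1: PeerGroup <- Neighborhood -> Attendance <- Motivation -> Tutoring
  P2: PeerGroup <- Neighborhood -> Attendance -> Tutoring
  P3: PeerGroup <- Neighborhood -> Tutoring
  P4: PeerGroup <- Neighborhood -> ClassSize <- Motivation -> Attendance -> Tutoring
  P5: PeerGroup <- Neighborhood -> ClassSize <- Motivation -> Tutoring
Condition 1 (no descendant of PeerGroup in the set): holds — descendants of PeerGroup are {Tutoring}; none are in {Neighborhood}.
Condition 2 (every backdoor path blocked by {Neighborhood}):
  P1: blocked at fork node Neighborhood ∈ conditioning set.
  P2: blocked at fork node Neighborhood ∈ conditioning set.
  P3: blocked at fork node Neighborhood ∈ conditioning set.
  P4: blocked at fork node Neighborhood ∈ conditioning set.
  P5: blocked at fork node Neighborhood ∈ conditioning set.
{Neighborhood} satisfies the backdoor criterion.

Yes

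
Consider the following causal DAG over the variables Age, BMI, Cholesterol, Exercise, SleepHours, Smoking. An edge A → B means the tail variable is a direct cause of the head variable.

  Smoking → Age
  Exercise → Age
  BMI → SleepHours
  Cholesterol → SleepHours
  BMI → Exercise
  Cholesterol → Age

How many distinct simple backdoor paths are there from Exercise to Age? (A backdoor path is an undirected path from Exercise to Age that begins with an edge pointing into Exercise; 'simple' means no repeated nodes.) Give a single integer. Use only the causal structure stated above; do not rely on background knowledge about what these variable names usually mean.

1

A backdoor path from Exercise to Age is any simple undirected path whose first edge points into Exercise (i.e. leaves Exercise via a parent).
Parents of Exercise: {BMI}.
Enumerating:
  P1: Exercise <- BMI -> SleepHours <- Cholesterol -> Age
That exhausts the simple backdoor paths. Count: 1.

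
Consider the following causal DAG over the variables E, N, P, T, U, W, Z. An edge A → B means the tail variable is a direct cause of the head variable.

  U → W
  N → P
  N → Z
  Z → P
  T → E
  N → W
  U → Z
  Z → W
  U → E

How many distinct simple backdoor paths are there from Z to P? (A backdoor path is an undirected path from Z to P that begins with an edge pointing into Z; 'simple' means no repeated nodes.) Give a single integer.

A backdoor path from Z to P is any simple undirected path whose first edge points into Z (i.e. leaves Z via a parent).
Parents of Z: {N, U}.
Enumerating:
  P1: Z <- U -> W <- N -> P
  P2: Z <- N -> P
That exhausts the simple backdoor paths. Count: 2.

2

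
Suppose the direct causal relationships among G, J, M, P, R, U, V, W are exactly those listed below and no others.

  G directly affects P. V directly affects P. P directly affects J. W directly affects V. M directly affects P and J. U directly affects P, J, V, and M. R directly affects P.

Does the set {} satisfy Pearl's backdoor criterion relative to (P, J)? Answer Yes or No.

Backdoor paths from P to J (paths whose first edge points into P):
  P1: P <- U -> M -> J
  P2: P <- U -> J
  P3: P <- M <- U -> J
  P4: P <- M -> J
  P5: P <- V <- U -> M -> J
  P6: P <- V <- U -> J
Condition 1 (no descendant of P in the set): holds — descendants of P are {J}; none are in {}.
Condition 2 (every backdoor path blocked by {}):
  P1: open — no interior node is in the conditioning set.
  P2: open — no interior node is in the conditioning set.
  P3: open — no interior node is in the conditioning set.
  P4: open — no interior node is in the conditioning set.
  P5: open — no interior node is in the conditioning set.
  P6: open — no interior node is in the conditioning set.
{} does not satisfy the backdoor criterion.

No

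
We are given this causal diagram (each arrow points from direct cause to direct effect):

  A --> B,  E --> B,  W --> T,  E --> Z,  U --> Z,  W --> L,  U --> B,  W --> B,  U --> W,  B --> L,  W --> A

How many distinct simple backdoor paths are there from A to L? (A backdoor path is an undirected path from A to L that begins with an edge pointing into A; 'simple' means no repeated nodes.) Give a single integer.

A backdoor path from A to L is any simple undirected path whose first edge points into A (i.e. leaves A via a parent).
Parents of A: {W}.
Enumerating:
  P1: A <- W <- U -> B -> L
  P2: A <- W <- U -> Z <- E -> B -> L
  P3: A <- W -> B -> L
  P4: A <- W -> L
That exhausts the simple backdoor paths. Count: 4.

4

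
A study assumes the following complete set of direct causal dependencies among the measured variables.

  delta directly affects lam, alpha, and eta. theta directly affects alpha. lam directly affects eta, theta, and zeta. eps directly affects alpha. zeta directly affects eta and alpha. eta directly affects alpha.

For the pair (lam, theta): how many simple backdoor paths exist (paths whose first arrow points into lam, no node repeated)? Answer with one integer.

A backdoor path from lam to theta is any simple undirected path whose first edge points into lam (i.e. leaves lam via a parent).
Parents of lam: {delta}.
Enumerating:
  P1: lam <- delta -> eta <- zeta -> alpha <- theta
  P2: lam <- delta -> eta -> alpha <- theta
  P3: lam <- delta -> alpha <- theta
That exhausts the simple backdoor paths. Count: 3.

3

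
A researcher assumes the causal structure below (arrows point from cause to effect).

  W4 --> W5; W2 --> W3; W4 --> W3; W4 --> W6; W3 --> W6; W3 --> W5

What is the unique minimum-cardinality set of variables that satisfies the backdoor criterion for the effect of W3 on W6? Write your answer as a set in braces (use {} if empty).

Variables eligible for adjustment (non-descendants of W3, excluding W3 and W6): {W2, W4}.
Backdoor paths from W3 to W6:
  P1: W3 <- W4 -> W6
The empty set is not sufficient: P1 (W3 <- W4 -> W6) has no collider blocking it and no conditioned non-collider, so it is open.
Try {W4}:
  P1: blocked at fork node W4 ∈ conditioning set.
{W4} contains no descendant of W3 and blocks every backdoor path.
No other singleton works — e.g. {W2} leaves P1 open — so {W4} is the unique smallest valid adjustment set.

{W4}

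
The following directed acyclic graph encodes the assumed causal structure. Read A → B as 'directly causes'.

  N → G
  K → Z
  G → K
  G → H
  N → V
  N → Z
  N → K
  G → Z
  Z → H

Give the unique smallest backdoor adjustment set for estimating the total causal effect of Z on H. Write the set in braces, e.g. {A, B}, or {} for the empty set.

{G}

Variables eligible for adjustment (non-descendants of Z, excluding Z and H): {G, K, N, V}.
Backdoor paths from Z to H:
  P1: Z <- N -> G -> H
  P2: Z <- N -> K <- G -> H
  P3: Z <- G -> H
  P4: Z <- K <- N -> G -> H
  P5: Z <- K <- G -> H
The empty set is not sufficient: P1 (Z <- N -> G -> H) has no collider blocking it and no conditioned non-collider, so it is open.
Try {G}:
  P1: blocked at chain node G ∈ conditioning set.
  P2: blocked at collider K (neither it nor any descendant is in the conditioning set).
  P3: blocked at fork node G ∈ conditioning set.
  P4: blocked at chain node G ∈ conditioning set.
  P5: blocked at fork node G ∈ conditioning set.
{G} contains no descendant of Z and blocks every backdoor path.
No other singleton works — e.g. {N} leaves P3 open — so {G} is the unique smallest valid adjustment set.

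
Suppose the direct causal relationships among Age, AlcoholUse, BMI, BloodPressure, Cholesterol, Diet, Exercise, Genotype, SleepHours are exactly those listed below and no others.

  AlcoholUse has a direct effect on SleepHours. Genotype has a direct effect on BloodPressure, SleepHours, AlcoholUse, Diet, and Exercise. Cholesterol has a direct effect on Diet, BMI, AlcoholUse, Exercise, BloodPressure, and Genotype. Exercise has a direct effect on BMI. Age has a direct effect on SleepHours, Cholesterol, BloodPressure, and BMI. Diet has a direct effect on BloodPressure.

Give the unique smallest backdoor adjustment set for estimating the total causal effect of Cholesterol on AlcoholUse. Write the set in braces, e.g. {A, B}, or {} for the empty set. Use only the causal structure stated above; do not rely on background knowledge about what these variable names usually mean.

Variables eligible for adjustment (non-descendants of Cholesterol, excluding Cholesterol and AlcoholUse): {Age}.
Backdoor paths from Cholesterol to AlcoholUse:
  P1: Cholesterol <- Age -> BMI <- Exercise <- Genotype -> AlcoholUse
  P2: Cholesterol <- Age -> BMI <- Exercise <- Genotype -> SleepHours <- AlcoholUse
  P3: Cholesterol <- Age -> BloodPressure <- Genotype -> AlcoholUse
  P4: Cholesterol <- Age -> BloodPressure <- Genotype -> SleepHours <- AlcoholUse
  P5: Cholesterol <- Age -> BloodPressure <- Diet <- Genotype -> AlcoholUse
  P6: Cholesterol <- Age -> BloodPressure <- Diet <- Genotype -> SleepHours <- AlcoholUse
  P7: Cholesterol <- Age -> SleepHours <- Genotype -> AlcoholUse
  P8: Cholesterol <- Age -> SleepHours <- AlcoholUse
Each backdoor path contains an unconditioned collider, so every path is already blocked with the empty conditioning set:
  P1: blocked at collider BMI (neither it nor any descendant is in the conditioning set).
  P2: blocked at collider BMI (neither it nor any descendant is in the conditioning set).
  P3: blocked at collider BloodPressure (neither it nor any descendant is in the conditioning set).
  P4: blocked at collider BloodPressure (neither it nor any descendant is in the conditioning set).
  P5: blocked at collider BloodPressure (neither it nor any descendant is in the conditioning set).
  P6: blocked at collider BloodPressure (neither it nor any descendant is in the conditioning set).
  P7: blocked at collider SleepHours (neither it nor any descendant is in the conditioning set).
  P8: blocked at collider SleepHours (neither it nor any descendant is in the conditioning set).
The empty set is therefore the unique smallest valid set.

{}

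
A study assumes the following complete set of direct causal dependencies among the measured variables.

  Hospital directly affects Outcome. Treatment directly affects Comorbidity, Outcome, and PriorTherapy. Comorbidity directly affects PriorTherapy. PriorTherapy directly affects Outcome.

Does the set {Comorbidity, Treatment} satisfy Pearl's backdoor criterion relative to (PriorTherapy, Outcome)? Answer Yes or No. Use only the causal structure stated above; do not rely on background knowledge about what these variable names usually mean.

Yes

Backdoor paths from PriorTherapy to Outcome (paths whose first edge points into PriorTherapy):
  P1: PriorTherapy <- Treatment -> Outcome
  P2: PriorTherapy <- Comorbidity <- Treatment -> Outcome
Condition 1 (no descendant of PriorTherapy in the set): holds — descendants of PriorTherapy are {Outcome}; none are in {Comorbidity, Treatment}.
Condition 2 (every backdoor path blocked by {Comorbidity, Treatment}):
  P1: blocked at fork node Treatment ∈ conditioning set.
  P2: blocked at chain node Comorbidity ∈ conditioning set.
{Comorbidity, Treatment} satisfies the backdoor criterion.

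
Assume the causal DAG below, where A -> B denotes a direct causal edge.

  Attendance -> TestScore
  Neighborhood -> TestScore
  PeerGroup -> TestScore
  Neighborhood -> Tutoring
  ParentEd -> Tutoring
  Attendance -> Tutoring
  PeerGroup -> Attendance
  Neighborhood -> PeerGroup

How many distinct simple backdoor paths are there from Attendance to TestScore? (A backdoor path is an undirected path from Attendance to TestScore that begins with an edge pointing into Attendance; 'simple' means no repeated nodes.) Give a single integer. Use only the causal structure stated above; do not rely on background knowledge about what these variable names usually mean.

A backdoor path from Attendance to TestScore is any simple undirected path whose first edge points into Attendance (i.e. leaves Attendance via a parent).
Parents of Attendance: {PeerGroup}.
Enumerating:
  P1: Attendance <- PeerGroup <- Neighborhood -> TestScore
  P2: Attendance <- PeerGroup -> TestScore
That exhausts the simple backdoor paths. Count: 2.

2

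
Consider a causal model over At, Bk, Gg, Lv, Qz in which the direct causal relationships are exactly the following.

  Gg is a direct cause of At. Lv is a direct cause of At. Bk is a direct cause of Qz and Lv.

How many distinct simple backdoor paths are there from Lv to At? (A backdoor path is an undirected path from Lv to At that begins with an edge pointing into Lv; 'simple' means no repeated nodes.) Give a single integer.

A backdoor path from Lv to At is any simple undirected path whose first edge points into Lv (i.e. leaves Lv via a parent).
Parents of Lv: {Bk}.
No simple path from any parent of Lv reaches At without revisiting Lv, so there are no backdoor paths.

0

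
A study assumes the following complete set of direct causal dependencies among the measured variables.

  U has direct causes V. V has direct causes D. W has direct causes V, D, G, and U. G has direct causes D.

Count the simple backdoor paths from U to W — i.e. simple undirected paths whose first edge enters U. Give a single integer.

3

A backdoor path from U to W is any simple undirected path whose first edge points into U (i.e. leaves U via a parent).
Parents of U: {V}.
Enumerating:
  P1: U <- V <- D -> G -> W
  P2: U <- V <- D -> W
  P3: U <- V -> W
That exhausts the simple backdoor paths. Count: 3.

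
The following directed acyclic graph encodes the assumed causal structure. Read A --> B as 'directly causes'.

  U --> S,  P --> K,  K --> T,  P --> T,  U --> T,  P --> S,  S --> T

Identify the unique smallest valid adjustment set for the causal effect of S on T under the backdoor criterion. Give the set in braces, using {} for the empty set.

{P, U}

Variables eligible for adjustment (non-descendants of S, excluding S and T): {K, P, U}.
Backdoor paths from S to T:
  P1: S <- U -> T
  P2: S <- P -> K -> T
  P3: S <- P -> T
The empty set is not sufficient: P1 (S <- U -> T) has no collider blocking it and no conditioned non-collider, so it is open.
Try {P, U}:
  P1: blocked at fork node U ∈ conditioning set.
  P2: blocked at fork node P ∈ conditioning set.
  P3: blocked at fork node P ∈ conditioning set.
{P, U} contains no descendant of S and blocks every backdoor path.
Every element of {P, U} is needed (dropping P leaves P2 open; dropping U leaves P1 open), so no proper subset is valid.
Among all size-2 subsets of the eligible variables, only {P, U} blocks every backdoor path, so it is the unique smallest valid adjustment set.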